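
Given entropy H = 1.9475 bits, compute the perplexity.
3.8571

Perplexity is 2^H (or exp(H) for natural log).

H = 1.9475 bits
Perplexity = 2^1.9475 = 3.8571

Interpretation: The model's uncertainty is equivalent to choosing uniformly among 3.9 options.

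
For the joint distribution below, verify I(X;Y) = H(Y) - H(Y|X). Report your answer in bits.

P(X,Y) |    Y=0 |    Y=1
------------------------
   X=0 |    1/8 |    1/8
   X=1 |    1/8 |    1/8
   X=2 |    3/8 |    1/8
I(X;Y) = 0.0488 bits

Mutual information has multiple equivalent forms:
- I(X;Y) = H(X) - H(X|Y)
- I(X;Y) = H(Y) - H(Y|X)
- I(X;Y) = H(X) + H(Y) - H(X,Y)

Computing all quantities:
H(X) = 1.5000, H(Y) = 0.9544, H(X,Y) = 2.4056
H(X|Y) = 1.4512, H(Y|X) = 0.9056

Verification:
H(X) - H(X|Y) = 1.5000 - 1.4512 = 0.0488
H(Y) - H(Y|X) = 0.9544 - 0.9056 = 0.0488
H(X) + H(Y) - H(X,Y) = 1.5000 + 0.9544 - 2.4056 = 0.0488

All forms give I(X;Y) = 0.0488 bits. ✓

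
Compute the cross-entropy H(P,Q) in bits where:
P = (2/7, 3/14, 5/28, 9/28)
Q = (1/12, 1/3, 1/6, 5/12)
2.2315 bits

Cross-entropy: H(P,Q) = -Σ p(x) log q(x)

Alternatively: H(P,Q) = H(P) + D_KL(P||Q)
H(P) = 1.9628 bits
D_KL(P||Q) = 0.2687 bits

H(P,Q) = 1.9628 + 0.2687 = 2.2315 bits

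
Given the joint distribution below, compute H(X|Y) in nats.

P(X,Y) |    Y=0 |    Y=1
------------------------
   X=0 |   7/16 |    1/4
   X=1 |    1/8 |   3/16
0.5967 nats

Using the chain rule: H(X|Y) = H(X,Y) - H(Y)

First, compute H(X,Y) = 1.2820 nats

Marginal P(Y) = (9/16, 7/16)
H(Y) = 0.6853 nats

H(X|Y) = H(X,Y) - H(Y) = 1.2820 - 0.6853 = 0.5967 nats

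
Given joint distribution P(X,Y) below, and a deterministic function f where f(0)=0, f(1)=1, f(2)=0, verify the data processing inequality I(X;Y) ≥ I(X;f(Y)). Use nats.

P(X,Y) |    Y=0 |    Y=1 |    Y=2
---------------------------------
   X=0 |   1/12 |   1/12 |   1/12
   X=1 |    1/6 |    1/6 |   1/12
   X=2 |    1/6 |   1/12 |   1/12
I(X;Y) = 0.0168, I(X;f(Y)) = 0.0095, inequality holds: 0.0168 ≥ 0.0095

Data Processing Inequality: For any Markov chain X → Y → Z, we have I(X;Y) ≥ I(X;Z).

Here Z = f(Y) is a deterministic function of Y, forming X → Y → Z.

Original I(X;Y) = 0.0168 nats

After applying f:
P(X,Z) where Z=f(Y):
- P(X,Z=0) = P(X,Y=0) + P(X,Y=2)
- P(X,Z=1) = P(X,Y=1)

I(X;Z) = I(X;f(Y)) = 0.0095 nats

Verification: 0.0168 ≥ 0.0095 ✓

Information cannot be created by processing; the function f can only lose information about X.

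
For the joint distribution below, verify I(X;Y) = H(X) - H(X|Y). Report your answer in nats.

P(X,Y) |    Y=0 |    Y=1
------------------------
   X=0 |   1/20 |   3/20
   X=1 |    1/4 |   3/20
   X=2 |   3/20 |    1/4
I(X;Y) = 0.0464 nats

Mutual information has multiple equivalent forms:
- I(X;Y) = H(X) - H(X|Y)
- I(X;Y) = H(Y) - H(Y|X)
- I(X;Y) = H(X) + H(Y) - H(X,Y)

Computing all quantities:
H(X) = 1.0549, H(Y) = 0.6881, H(X,Y) = 1.6966
H(X|Y) = 1.0085, H(Y|X) = 0.6417

Verification:
H(X) - H(X|Y) = 1.0549 - 1.0085 = 0.0464
H(Y) - H(Y|X) = 0.6881 - 0.6417 = 0.0464
H(X) + H(Y) - H(X,Y) = 1.0549 + 0.6881 - 1.6966 = 0.0464

All forms give I(X;Y) = 0.0464 nats. ✓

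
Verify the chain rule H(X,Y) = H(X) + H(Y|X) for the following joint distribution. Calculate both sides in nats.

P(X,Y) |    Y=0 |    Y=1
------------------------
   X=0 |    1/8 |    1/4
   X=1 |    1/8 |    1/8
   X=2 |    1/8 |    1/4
H(X,Y) = 1.7329, H(X) = 1.0822, H(Y|X) = 0.6507 (all in nats)

Chain rule: H(X,Y) = H(X) + H(Y|X)

Left side — joint entropy directly:
H(X,Y) = -Σ p(x,y) log p(x,y) = 1.7329 nats

Right side — compute H(Y|X) from the conditional distributions:
P(X) = (3/8, 1/4, 3/8), so H(X) = 1.0822 nats
H(Y|X) = Σ_x P(X=x) · H(Y|X=x):
  P(Y|X=0) = (1/3, 2/3), H(Y|X=0) = 0.6365, weight P(X=0) = 3/8
  P(Y|X=1) = (1/2, 1/2), H(Y|X=1) = 0.6931, weight P(X=1) = 1/4
  P(Y|X=2) = (1/3, 2/3), H(Y|X=2) = 0.6365, weight P(X=2) = 3/8
H(Y|X) = 0.6507 nats

H(X) + H(Y|X) = 1.0822 + 0.6507 = 1.7329 nats

Both sides equal 1.7329 nats. ✓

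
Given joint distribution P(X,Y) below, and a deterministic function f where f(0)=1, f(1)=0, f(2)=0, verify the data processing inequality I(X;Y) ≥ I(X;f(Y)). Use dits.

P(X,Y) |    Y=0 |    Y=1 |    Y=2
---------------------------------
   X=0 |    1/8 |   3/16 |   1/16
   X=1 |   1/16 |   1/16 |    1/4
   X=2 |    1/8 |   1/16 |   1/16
I(X;Y) = 0.0566, I(X;f(Y)) = 0.0174, inequality holds: 0.0566 ≥ 0.0174

Data Processing Inequality: For any Markov chain X → Y → Z, we have I(X;Y) ≥ I(X;Z).

Here Z = f(Y) is a deterministic function of Y, forming X → Y → Z.

Original I(X;Y) = 0.0566 dits

After applying f:
P(X,Z) where Z=f(Y):
- P(X,Z=0) = P(X,Y=1) + P(X,Y=2)
- P(X,Z=1) = P(X,Y=0)

I(X;Z) = I(X;f(Y)) = 0.0174 dits

Verification: 0.0566 ≥ 0.0174 ✓

Information cannot be created by processing; the function f can only lose information about X.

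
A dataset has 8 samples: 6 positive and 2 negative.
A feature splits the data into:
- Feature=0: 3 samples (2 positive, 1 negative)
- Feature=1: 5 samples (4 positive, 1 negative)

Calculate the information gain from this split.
0.0157 bits

Information Gain = H(Y) - H(Y|Feature)

Before split:
P(positive) = 6/8 = 0.7500
H(Y) = 0.8113 bits

After split:
Feature=0: H = 0.9183 bits (weight = 3/8)
Feature=1: H = 0.7219 bits (weight = 5/8)
H(Y|Feature) = (3/8)×0.9183 + (5/8)×0.7219 = 0.7956 bits

Information Gain = 0.8113 - 0.7956 = 0.0157 bits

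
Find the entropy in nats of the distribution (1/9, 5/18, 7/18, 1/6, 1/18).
1.4264 nats

Shannon entropy is H(X) = -Σ p(x) log p(x).

For P = (1/9, 5/18, 7/18, 1/6, 1/18):
H = -1/9 × log_e(1/9) -5/18 × log_e(5/18) -7/18 × log_e(7/18) -1/6 × log_e(1/6) -1/18 × log_e(1/18)
H = 1.4264 nats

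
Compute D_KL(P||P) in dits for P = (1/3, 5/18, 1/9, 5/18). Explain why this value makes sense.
0.0000 dits

KL divergence satisfies the Gibbs inequality: D_KL(P||Q) ≥ 0 for all distributions P, Q.

D_KL(P||Q) = Σ p(x) log(p(x)/q(x))
Each term is p(x) × log_10(p(x)/p(x)) = p(x) × log_10(1) = 0, so the sum is 0.
D_KL(P||Q) = 0.0000 dits

When P = Q, the KL divergence is exactly 0, as there is no 'divergence' between identical distributions.

This non-negativity is a fundamental property: relative entropy cannot be negative because it measures how different Q is from P.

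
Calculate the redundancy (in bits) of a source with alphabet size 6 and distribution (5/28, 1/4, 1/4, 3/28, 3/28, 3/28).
0.1054 bits

Redundancy measures how far a source is from maximum entropy:
R = H_max - H(X)

Maximum entropy for 6 symbols: H_max = log_2(6) = 2.5850 bits
Actual entropy: H(X) = 2.4796 bits
Redundancy: R = 2.5850 - 2.4796 = 0.1054 bits

This redundancy represents potential for compression: the source could be compressed by 0.1054 bits per symbol.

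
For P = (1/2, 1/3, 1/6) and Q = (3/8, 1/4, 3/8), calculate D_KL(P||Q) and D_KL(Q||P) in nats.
D_KL(P||Q) = 0.1046, D_KL(Q||P) = 0.1243

KL divergence is not symmetric: D_KL(P||Q) ≠ D_KL(Q||P) in general.

D_KL(P||Q) = 0.1046 nats
D_KL(Q||P) = 0.1243 nats

No, they are not equal!

This asymmetry is why KL divergence is not a true distance metric.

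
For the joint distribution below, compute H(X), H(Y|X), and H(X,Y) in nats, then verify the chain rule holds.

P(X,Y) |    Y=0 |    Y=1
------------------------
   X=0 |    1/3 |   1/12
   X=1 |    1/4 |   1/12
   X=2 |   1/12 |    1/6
H(X,Y) = 1.6326, H(X) = 1.0776, H(Y|X) = 0.5551 (all in nats)

Chain rule: H(X,Y) = H(X) + H(Y|X)

Left side — joint entropy directly:
H(X,Y) = -Σ p(x,y) log p(x,y) = 1.6326 nats

Right side — compute H(Y|X) from the conditional distributions:
P(X) = (5/12, 1/3, 1/4), so H(X) = 1.0776 nats
H(Y|X) = Σ_x P(X=x) · H(Y|X=x):
  P(Y|X=0) = (4/5, 1/5), H(Y|X=0) = 0.5004, weight P(X=0) = 5/12
  P(Y|X=1) = (3/4, 1/4), H(Y|X=1) = 0.5623, weight P(X=1) = 1/3
  P(Y|X=2) = (1/3, 2/3), H(Y|X=2) = 0.6365, weight P(X=2) = 1/4
H(Y|X) = 0.5551 nats

H(X) + H(Y|X) = 1.0776 + 0.5551 = 1.6326 nats

Both sides equal 1.6326 nats. ✓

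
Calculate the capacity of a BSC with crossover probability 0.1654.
0.3529 bits

For a binary symmetric channel (BSC) with error probability p:
Capacity C = 1 - H(p) bits per symbol

where H(p) = -p log₂(p) - (1-p) log₂(1-p) is the binary entropy function.

H(0.1654) = 0.6471 bits
C = 1 - 0.6471 = 0.3529 bits per symbol

This means we can reliably transmit up to 0.3529 bits of information per channel use.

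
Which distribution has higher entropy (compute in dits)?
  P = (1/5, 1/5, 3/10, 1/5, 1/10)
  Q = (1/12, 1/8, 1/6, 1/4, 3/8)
P

Computing entropies in dits:
H(P) = 0.6762
H(Q) = 0.6428

Distribution P has higher entropy.

Intuition: The distribution closer to uniform (more spread out) has higher entropy.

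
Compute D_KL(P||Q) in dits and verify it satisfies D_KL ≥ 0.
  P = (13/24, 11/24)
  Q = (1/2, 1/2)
0.0015 dits

KL divergence satisfies the Gibbs inequality: D_KL(P||Q) ≥ 0 for all distributions P, Q.

D_KL(P||Q) = Σ p(x) log(p(x)/q(x))
Term by term:
  x=0: 13/24 × log_10[(13/24)/(1/2)] = 0.0188
  x=1: 11/24 × log_10[(11/24)/(1/2)] = -0.0173
D_KL(P||Q) = 0.0015 dits

D_KL(P||Q) = 0.0015 ≥ 0 ✓

This non-negativity is a fundamental property: relative entropy cannot be negative because it measures how different Q is from P.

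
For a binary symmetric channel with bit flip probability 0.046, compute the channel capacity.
0.7308 bits

For a binary symmetric channel (BSC) with error probability p:
Capacity C = 1 - H(p) bits per symbol

where H(p) = -p log₂(p) - (1-p) log₂(1-p) is the binary entropy function.

H(0.046) = 0.2692 bits
C = 1 - 0.2692 = 0.7308 bits per symbol

This means we can reliably transmit up to 0.7308 bits of information per channel use.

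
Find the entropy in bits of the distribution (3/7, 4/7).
0.9852 bits

Shannon entropy is H(X) = -Σ p(x) log p(x).

For P = (3/7, 4/7):
H = -3/7 × log_2(3/7) -4/7 × log_2(4/7)
H = 0.9852 bits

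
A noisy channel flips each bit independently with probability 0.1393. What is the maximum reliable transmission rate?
0.4176 bits

For a binary symmetric channel (BSC) with error probability p:
Capacity C = 1 - H(p) bits per symbol

where H(p) = -p log₂(p) - (1-p) log₂(1-p) is the binary entropy function.

H(0.1393) = 0.5824 bits
C = 1 - 0.5824 = 0.4176 bits per symbol

This means we can reliably transmit up to 0.4176 bits of information per channel use.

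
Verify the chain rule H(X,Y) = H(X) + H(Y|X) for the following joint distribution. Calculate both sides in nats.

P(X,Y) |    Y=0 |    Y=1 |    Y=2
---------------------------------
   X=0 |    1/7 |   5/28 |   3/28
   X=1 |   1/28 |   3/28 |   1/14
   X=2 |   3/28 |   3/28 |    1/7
H(X,Y) = 2.1284, H(X) = 1.0609, H(Y|X) = 1.0674 (all in nats)

Chain rule: H(X,Y) = H(X) + H(Y|X)

Left side — joint entropy directly:
H(X,Y) = -Σ p(x,y) log p(x,y) = 2.1284 nats

Right side — compute H(Y|X) from the conditional distributions:
P(X) = (3/7, 3/14, 5/14), so H(X) = 1.0609 nats
H(Y|X) = Σ_x P(X=x) · H(Y|X=x):
  P(Y|X=0) = (1/3, 5/12, 1/4), H(Y|X=0) = 1.0776, weight P(X=0) = 3/7
  P(Y|X=1) = (1/6, 1/2, 1/3), H(Y|X=1) = 1.0114, weight P(X=1) = 3/14
  P(Y|X=2) = (3/10, 3/10, 2/5), H(Y|X=2) = 1.0889, weight P(X=2) = 5/14
H(Y|X) = 1.0674 nats

H(X) + H(Y|X) = 1.0609 + 1.0674 = 2.1284 nats

Both sides equal 2.1284 nats. ✓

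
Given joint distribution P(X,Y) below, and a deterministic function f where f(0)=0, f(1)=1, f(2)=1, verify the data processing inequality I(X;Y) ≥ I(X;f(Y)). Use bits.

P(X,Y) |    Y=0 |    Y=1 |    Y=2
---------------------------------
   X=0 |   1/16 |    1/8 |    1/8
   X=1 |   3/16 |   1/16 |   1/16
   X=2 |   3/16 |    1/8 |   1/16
I(X;Y) = 0.0950, I(X;f(Y)) = 0.0847, inequality holds: 0.0950 ≥ 0.0847

Data Processing Inequality: For any Markov chain X → Y → Z, we have I(X;Y) ≥ I(X;Z).

Here Z = f(Y) is a deterministic function of Y, forming X → Y → Z.

Original I(X;Y) = 0.0950 bits

After applying f:
P(X,Z) where Z=f(Y):
- P(X,Z=0) = P(X,Y=0)
- P(X,Z=1) = P(X,Y=1) + P(X,Y=2)

I(X;Z) = I(X;f(Y)) = 0.0847 bits

Verification: 0.0950 ≥ 0.0847 ✓

Information cannot be created by processing; the function f can only lose information about X.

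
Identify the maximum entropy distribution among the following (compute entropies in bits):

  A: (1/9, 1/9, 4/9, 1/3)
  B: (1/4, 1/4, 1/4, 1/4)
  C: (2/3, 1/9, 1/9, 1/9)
B

For a discrete distribution over n outcomes, entropy is maximized by the uniform distribution.

Computing entropies:
H(A) = 1.7527 bits
H(B) = 2.0000 bits
H(C) = 1.4466 bits

The uniform distribution (where all probabilities equal 1/4) achieves the maximum entropy of log_2(4) = 2.0000 bits.

Distribution B has the highest entropy.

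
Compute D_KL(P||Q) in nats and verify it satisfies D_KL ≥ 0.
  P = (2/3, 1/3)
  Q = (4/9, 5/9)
0.1000 nats

KL divergence satisfies the Gibbs inequality: D_KL(P||Q) ≥ 0 for all distributions P, Q.

D_KL(P||Q) = Σ p(x) log(p(x)/q(x))
Term by term:
  x=0: 2/3 × log_e[(2/3)/(4/9)] = 0.2703
  x=1: 1/3 × log_e[(1/3)/(5/9)] = -0.1703
D_KL(P||Q) = 0.1000 nats

D_KL(P||Q) = 0.1000 ≥ 0 ✓

This non-negativity is a fundamental property: relative entropy cannot be negative because it measures how different Q is from P.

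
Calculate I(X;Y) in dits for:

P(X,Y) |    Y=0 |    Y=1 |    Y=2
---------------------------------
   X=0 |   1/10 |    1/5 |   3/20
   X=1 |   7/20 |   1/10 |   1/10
0.0393 dits

Mutual information: I(X;Y) = H(X) + H(Y) - H(X,Y)

Marginals:
P(X) = (9/20, 11/20), H(X) = 0.2989 dits
P(Y) = (9/20, 3/10, 1/4), H(Y) = 0.4634 dits

Joint entropy: H(X,Y) = 0.7230 dits

I(X;Y) = 0.2989 + 0.4634 - 0.7230 = 0.0393 dits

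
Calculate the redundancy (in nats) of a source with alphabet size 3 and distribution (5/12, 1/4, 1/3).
0.0211 nats

Redundancy measures how far a source is from maximum entropy:
R = H_max - H(X)

Maximum entropy for 3 symbols: H_max = log_e(3) = 1.0986 nats
Actual entropy: H(X) = 1.0776 nats
Redundancy: R = 1.0986 - 1.0776 = 0.0211 nats

This redundancy represents potential for compression: the source could be compressed by 0.0211 nats per symbol.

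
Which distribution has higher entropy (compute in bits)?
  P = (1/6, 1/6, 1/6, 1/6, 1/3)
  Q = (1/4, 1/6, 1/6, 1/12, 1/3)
P

Computing entropies in bits:
H(P) = 2.2516
H(Q) = 2.1887

Distribution P has higher entropy.

Intuition: The distribution closer to uniform (more spread out) has higher entropy.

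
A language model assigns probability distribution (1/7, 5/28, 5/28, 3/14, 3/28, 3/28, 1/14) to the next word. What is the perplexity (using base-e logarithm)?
6.6226

Perplexity is e^H (or exp(H) for natural log).

First, H = -Σ p log p = 1.8905 nats
Perplexity = e^1.8905 = 6.6226

Interpretation: The model's uncertainty is equivalent to choosing uniformly among 6.6 options.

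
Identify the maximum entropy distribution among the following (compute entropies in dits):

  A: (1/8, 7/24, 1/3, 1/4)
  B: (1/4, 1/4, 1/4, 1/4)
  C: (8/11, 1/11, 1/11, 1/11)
B

For a discrete distribution over n outcomes, entropy is maximized by the uniform distribution.

Computing entropies:
H(A) = 0.5785 dits
H(B) = 0.6021 dits
H(C) = 0.3846 dits

The uniform distribution (where all probabilities equal 1/4) achieves the maximum entropy of log_10(4) = 0.6021 dits.

Distribution B has the highest entropy.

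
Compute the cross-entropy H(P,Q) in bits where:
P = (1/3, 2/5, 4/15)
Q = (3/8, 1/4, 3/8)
1.6490 bits

Cross-entropy: H(P,Q) = -Σ p(x) log q(x)

Alternatively: H(P,Q) = H(P) + D_KL(P||Q)
H(P) = 1.5656 bits
D_KL(P||Q) = 0.0834 bits

H(P,Q) = 1.5656 + 0.0834 = 1.6490 bits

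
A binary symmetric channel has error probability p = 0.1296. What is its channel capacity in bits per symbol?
0.4437 bits

For a binary symmetric channel (BSC) with error probability p:
Capacity C = 1 - H(p) bits per symbol

where H(p) = -p log₂(p) - (1-p) log₂(1-p) is the binary entropy function.

H(0.1296) = 0.5563 bits
C = 1 - 0.5563 = 0.4437 bits per symbol

This means we can reliably transmit up to 0.4437 bits of information per channel use.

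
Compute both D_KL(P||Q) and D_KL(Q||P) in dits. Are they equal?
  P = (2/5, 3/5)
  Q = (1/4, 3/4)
D_KL(P||Q) = 0.0235, D_KL(Q||P) = 0.0217

KL divergence is not symmetric: D_KL(P||Q) ≠ D_KL(Q||P) in general.

D_KL(P||Q) = 0.0235 dits
D_KL(Q||P) = 0.0217 dits

No, they are not equal!

This asymmetry is why KL divergence is not a true distance metric.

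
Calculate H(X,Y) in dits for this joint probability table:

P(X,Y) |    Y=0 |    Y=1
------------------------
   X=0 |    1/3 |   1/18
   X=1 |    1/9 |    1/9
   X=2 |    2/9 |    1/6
0.7157 dits

Joint entropy is H(X,Y) = -Σ_{x,y} p(x,y) log p(x,y).

Summing over all non-zero entries:
H(X,Y) = -[1/3·log_10(1/3) + 1/18·log_10(1/18) + 1/9·log_10(1/9) + 1/9·log_10(1/9) + 2/9·log_10(2/9) + 1/6·log_10(1/6)]
H(X,Y) = 0.7157 dits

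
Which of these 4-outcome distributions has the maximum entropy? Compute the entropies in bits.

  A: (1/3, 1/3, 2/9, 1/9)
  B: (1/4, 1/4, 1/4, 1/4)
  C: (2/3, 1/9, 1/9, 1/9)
B

For a discrete distribution over n outcomes, entropy is maximized by the uniform distribution.

Computing entropies:
H(A) = 1.8911 bits
H(B) = 2.0000 bits
H(C) = 1.4466 bits

The uniform distribution (where all probabilities equal 1/4) achieves the maximum entropy of log_2(4) = 2.0000 bits.

Distribution B has the highest entropy.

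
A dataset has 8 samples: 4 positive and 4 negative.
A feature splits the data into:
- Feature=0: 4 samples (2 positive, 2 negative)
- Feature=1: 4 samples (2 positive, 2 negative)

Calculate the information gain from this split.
0.0000 bits

Information Gain = H(Y) - H(Y|Feature)

Before split:
P(positive) = 4/8 = 0.5000
H(Y) = 1.0000 bits

After split:
Feature=0: H = 1.0000 bits (weight = 4/8)
Feature=1: H = 1.0000 bits (weight = 4/8)
H(Y|Feature) = (4/8)×1.0000 + (4/8)×1.0000 = 1.0000 bits

Information Gain = 1.0000 - 1.0000 = 0.0000 bits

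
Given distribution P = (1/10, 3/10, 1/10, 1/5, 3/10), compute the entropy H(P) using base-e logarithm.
1.5048 nats

Shannon entropy is H(X) = -Σ p(x) log p(x).

For P = (1/10, 3/10, 1/10, 1/5, 3/10):
H = -1/10 × log_e(1/10) -3/10 × log_e(3/10) -1/10 × log_e(1/10) -1/5 × log_e(1/5) -3/10 × log_e(3/10)
H = 1.5048 nats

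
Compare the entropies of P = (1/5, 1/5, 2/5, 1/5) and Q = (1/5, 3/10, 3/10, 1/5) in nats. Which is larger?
Q

Computing entropies in nats:
H(P) = 1.3322
H(Q) = 1.3662

Distribution Q has higher entropy.

Intuition: The distribution closer to uniform (more spread out) has higher entropy.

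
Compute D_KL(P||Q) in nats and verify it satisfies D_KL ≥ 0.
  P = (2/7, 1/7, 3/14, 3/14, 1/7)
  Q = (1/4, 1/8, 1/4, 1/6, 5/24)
0.0241 nats

KL divergence satisfies the Gibbs inequality: D_KL(P||Q) ≥ 0 for all distributions P, Q.

D_KL(P||Q) = Σ p(x) log(p(x)/q(x))
Term by term:
  x=0: 2/7 × log_e[(2/7)/(1/4)] = 0.0382
  x=1: 1/7 × log_e[(1/7)/(1/8)] = 0.0191
  x=2: 3/14 × log_e[(3/14)/(1/4)] = -0.0330
  x=3: 3/14 × log_e[(3/14)/(1/6)] = 0.0539
  x=4: 1/7 × log_e[(1/7)/(5/24)] = -0.0539
D_KL(P||Q) = 0.0241 nats

D_KL(P||Q) = 0.0241 ≥ 0 ✓

This non-negativity is a fundamental property: relative entropy cannot be negative because it measures how different Q is from P.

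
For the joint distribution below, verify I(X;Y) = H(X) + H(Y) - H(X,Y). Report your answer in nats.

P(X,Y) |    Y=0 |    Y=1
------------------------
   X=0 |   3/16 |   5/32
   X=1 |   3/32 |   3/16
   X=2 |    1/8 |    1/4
I(X;Y) = 0.0209 nats

Mutual information has multiple equivalent forms:
- I(X;Y) = H(X) - H(X|Y)
- I(X;Y) = H(Y) - H(Y|X)
- I(X;Y) = H(X) + H(Y) - H(X,Y)

Computing all quantities:
H(X) = 1.0916, H(Y) = 0.6755, H(X,Y) = 1.7462
H(X|Y) = 1.0707, H(Y|X) = 0.6546

Verification:
H(X) - H(X|Y) = 1.0916 - 1.0707 = 0.0209
H(Y) - H(Y|X) = 0.6755 - 0.6546 = 0.0209
H(X) + H(Y) - H(X,Y) = 1.0916 + 0.6755 - 1.7462 = 0.0209

All forms give I(X;Y) = 0.0209 nats. ✓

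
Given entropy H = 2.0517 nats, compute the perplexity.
7.7811

Perplexity is e^H (or exp(H) for natural log).

H = 2.0517 nats
Perplexity = e^2.0517 = 7.7811

Interpretation: The model's uncertainty is equivalent to choosing uniformly among 7.8 options.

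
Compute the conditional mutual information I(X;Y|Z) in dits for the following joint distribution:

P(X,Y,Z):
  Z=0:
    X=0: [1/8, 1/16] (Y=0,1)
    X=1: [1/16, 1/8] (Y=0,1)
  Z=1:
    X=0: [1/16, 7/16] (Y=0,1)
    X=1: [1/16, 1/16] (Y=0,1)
0.0256 dits

Conditional mutual information: I(X;Y|Z) = H(X|Z) + H(Y|Z) - H(X,Y|Z)

H(Z) = 0.2873
H(X,Z) = 0.5360 → H(X|Z) = 0.2487
H(Y,Z) = 0.5360 → H(Y|Z) = 0.2487
H(X,Y,Z) = 0.7591 → H(X,Y|Z) = 0.4718

I(X;Y|Z) = 0.2487 + 0.2487 - 0.4718 = 0.0256 dits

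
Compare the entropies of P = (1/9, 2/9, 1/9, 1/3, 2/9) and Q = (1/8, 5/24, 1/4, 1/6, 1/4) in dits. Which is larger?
Q

Computing entropies in dits:
H(P) = 0.6614
H(Q) = 0.6855

Distribution Q has higher entropy.

Intuition: The distribution closer to uniform (more spread out) has higher entropy.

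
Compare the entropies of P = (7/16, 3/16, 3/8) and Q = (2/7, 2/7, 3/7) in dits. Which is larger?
Q

Computing entropies in dits:
H(P) = 0.4531
H(Q) = 0.4686

Distribution Q has higher entropy.

Intuition: The distribution closer to uniform (more spread out) has higher entropy.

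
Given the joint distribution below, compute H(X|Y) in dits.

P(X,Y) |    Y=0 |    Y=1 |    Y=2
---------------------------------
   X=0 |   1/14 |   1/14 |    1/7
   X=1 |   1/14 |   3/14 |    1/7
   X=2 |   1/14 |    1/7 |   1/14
0.4541 dits

Using the chain rule: H(X|Y) = H(X,Y) - H(Y)

First, compute H(X,Y) = 0.9149 dits

Marginal P(Y) = (3/14, 3/7, 5/14)
H(Y) = 0.4608 dits

H(X|Y) = H(X,Y) - H(Y) = 0.9149 - 0.4608 = 0.4541 dits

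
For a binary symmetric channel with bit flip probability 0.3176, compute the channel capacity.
0.0982 bits

For a binary symmetric channel (BSC) with error probability p:
Capacity C = 1 - H(p) bits per symbol

where H(p) = -p log₂(p) - (1-p) log₂(1-p) is the binary entropy function.

H(0.3176) = 0.9018 bits
C = 1 - 0.9018 = 0.0982 bits per symbol

This means we can reliably transmit up to 0.0982 bits of information per channel use.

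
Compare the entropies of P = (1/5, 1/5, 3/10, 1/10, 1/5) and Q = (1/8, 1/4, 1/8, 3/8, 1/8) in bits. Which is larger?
P

Computing entropies in bits:
H(P) = 2.2464
H(Q) = 2.1556

Distribution P has higher entropy.

Intuition: The distribution closer to uniform (more spread out) has higher entropy.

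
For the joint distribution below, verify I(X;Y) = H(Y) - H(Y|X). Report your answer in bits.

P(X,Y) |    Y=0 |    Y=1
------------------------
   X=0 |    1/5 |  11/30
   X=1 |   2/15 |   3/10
I(X;Y) = 0.0016 bits

Mutual information has multiple equivalent forms:
- I(X;Y) = H(X) - H(X|Y)
- I(X;Y) = H(Y) - H(Y|X)
- I(X;Y) = H(X) + H(Y) - H(X,Y)

Computing all quantities:
H(X) = 0.9871, H(Y) = 0.9183, H(X,Y) = 1.9038
H(X|Y) = 0.9855, H(Y|X) = 0.9167

Verification:
H(X) - H(X|Y) = 0.9871 - 0.9855 = 0.0016
H(Y) - H(Y|X) = 0.9183 - 0.9167 = 0.0016
H(X) + H(Y) - H(X,Y) = 0.9871 + 0.9183 - 1.9038 = 0.0016

All forms give I(X;Y) = 0.0016 bits. ✓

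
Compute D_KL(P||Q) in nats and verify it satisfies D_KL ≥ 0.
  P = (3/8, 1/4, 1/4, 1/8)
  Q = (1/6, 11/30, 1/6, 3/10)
0.2003 nats

KL divergence satisfies the Gibbs inequality: D_KL(P||Q) ≥ 0 for all distributions P, Q.

D_KL(P||Q) = Σ p(x) log(p(x)/q(x))
Term by term:
  x=0: 3/8 × log_e[(3/8)/(1/6)] = 0.3041
  x=1: 1/4 × log_e[(1/4)/(11/30)] = -0.0957
  x=2: 1/4 × log_e[(1/4)/(1/6)] = 0.1014
  x=3: 1/8 × log_e[(1/8)/(3/10)] = -0.1094
D_KL(P||Q) = 0.2003 nats

D_KL(P||Q) = 0.2003 ≥ 0 ✓

This non-negativity is a fundamental property: relative entropy cannot be negative because it measures how different Q is from P.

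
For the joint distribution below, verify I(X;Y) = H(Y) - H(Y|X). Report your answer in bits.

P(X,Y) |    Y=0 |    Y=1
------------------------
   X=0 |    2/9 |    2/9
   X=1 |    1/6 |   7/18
I(X;Y) = 0.0300 bits

Mutual information has multiple equivalent forms:
- I(X;Y) = H(X) - H(X|Y)
- I(X;Y) = H(Y) - H(Y|X)
- I(X;Y) = H(X) + H(Y) - H(X,Y)

Computing all quantities:
H(X) = 0.9911, H(Y) = 0.9641, H(X,Y) = 1.9251
H(X|Y) = 0.9610, H(Y|X) = 0.9341

Verification:
H(X) - H(X|Y) = 0.9911 - 0.9610 = 0.0300
H(Y) - H(Y|X) = 0.9641 - 0.9341 = 0.0300
H(X) + H(Y) - H(X,Y) = 0.9911 + 0.9641 - 1.9251 = 0.0300

All forms give I(X;Y) = 0.0300 bits. ✓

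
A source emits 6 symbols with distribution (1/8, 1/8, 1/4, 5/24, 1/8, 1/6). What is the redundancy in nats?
0.0400 nats

Redundancy measures how far a source is from maximum entropy:
R = H_max - H(X)

Maximum entropy for 6 symbols: H_max = log_e(6) = 1.7918 nats
Actual entropy: H(X) = 1.7518 nats
Redundancy: R = 1.7918 - 1.7518 = 0.0400 nats

This redundancy represents potential for compression: the source could be compressed by 0.0400 nats per symbol.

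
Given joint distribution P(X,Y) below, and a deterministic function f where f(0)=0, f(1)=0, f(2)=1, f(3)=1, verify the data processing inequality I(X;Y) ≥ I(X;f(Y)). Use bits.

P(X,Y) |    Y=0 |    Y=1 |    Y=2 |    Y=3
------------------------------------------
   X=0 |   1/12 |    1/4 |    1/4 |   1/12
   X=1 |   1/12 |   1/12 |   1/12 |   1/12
I(X;Y) = 0.0441, I(X;f(Y)) = 0.0000, inequality holds: 0.0441 ≥ 0.0000

Data Processing Inequality: For any Markov chain X → Y → Z, we have I(X;Y) ≥ I(X;Z).

Here Z = f(Y) is a deterministic function of Y, forming X → Y → Z.

Original I(X;Y) = 0.0441 bits

After applying f:
P(X,Z) where Z=f(Y):
- P(X,Z=0) = P(X,Y=0) + P(X,Y=1)
- P(X,Z=1) = P(X,Y=2) + P(X,Y=3)

I(X;Z) = I(X;f(Y)) = 0.0000 bits

Verification: 0.0441 ≥ 0.0000 ✓

Information cannot be created by processing; the function f can only lose information about X.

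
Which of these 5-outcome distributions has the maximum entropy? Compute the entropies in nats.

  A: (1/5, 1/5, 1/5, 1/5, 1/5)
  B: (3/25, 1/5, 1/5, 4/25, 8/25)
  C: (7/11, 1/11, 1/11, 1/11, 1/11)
A

For a discrete distribution over n outcomes, entropy is maximized by the uniform distribution.

Computing entropies:
H(A) = 1.6094 nats
H(B) = 1.5560 nats
H(C) = 1.1596 nats

The uniform distribution (where all probabilities equal 1/5) achieves the maximum entropy of log_e(5) = 1.6094 nats.

Distribution A has the highest entropy.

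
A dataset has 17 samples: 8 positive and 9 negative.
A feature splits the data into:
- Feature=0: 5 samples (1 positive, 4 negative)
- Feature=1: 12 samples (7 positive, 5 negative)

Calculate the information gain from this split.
0.0935 bits

Information Gain = H(Y) - H(Y|Feature)

Before split:
P(positive) = 8/17 = 0.4706
H(Y) = 0.9975 bits

After split:
Feature=0: H = 0.7219 bits (weight = 5/17)
Feature=1: H = 0.9799 bits (weight = 12/17)
H(Y|Feature) = (5/17)×0.7219 + (12/17)×0.9799 = 0.9040 bits

Information Gain = 0.9975 - 0.9040 = 0.0935 bits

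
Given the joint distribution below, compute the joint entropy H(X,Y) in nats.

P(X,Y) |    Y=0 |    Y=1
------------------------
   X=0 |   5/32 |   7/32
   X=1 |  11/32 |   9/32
1.3463 nats

Joint entropy is H(X,Y) = -Σ_{x,y} p(x,y) log p(x,y).

Summing over all non-zero entries:
H(X,Y) = -[5/32·log_e(5/32) + 7/32·log_e(7/32) + 11/32·log_e(11/32) + 9/32·log_e(9/32)]
H(X,Y) = 1.3463 nats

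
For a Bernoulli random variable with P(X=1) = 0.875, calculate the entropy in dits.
0.1636 dits

The binary entropy function is:
H(p) = -p log(p) - (1-p) log(1-p)

H(0.875) = -0.875 × log_10(0.875) - 0.125 × log_10(0.125)
H(0.875) = 0.1636 dits

Note: Binary entropy is maximized at p=0.5 (H=1 bit) and minimized at p=0 or p=1 (H=0).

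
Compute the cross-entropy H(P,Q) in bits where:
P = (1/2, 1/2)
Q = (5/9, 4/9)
1.0090 bits

Cross-entropy: H(P,Q) = -Σ p(x) log q(x)

Alternatively: H(P,Q) = H(P) + D_KL(P||Q)
H(P) = 1.0000 bits
D_KL(P||Q) = 0.0090 bits

H(P,Q) = 1.0000 + 0.0090 = 1.0090 bits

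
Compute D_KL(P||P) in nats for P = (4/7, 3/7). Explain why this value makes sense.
0.0000 nats

KL divergence satisfies the Gibbs inequality: D_KL(P||Q) ≥ 0 for all distributions P, Q.

D_KL(P||Q) = Σ p(x) log(p(x)/q(x))
Each term is p(x) × log_e(p(x)/p(x)) = p(x) × log_e(1) = 0, so the sum is 0.
D_KL(P||Q) = 0.0000 nats

When P = Q, the KL divergence is exactly 0, as there is no 'divergence' between identical distributions.

This non-negativity is a fundamental property: relative entropy cannot be negative because it measures how different Q is from P.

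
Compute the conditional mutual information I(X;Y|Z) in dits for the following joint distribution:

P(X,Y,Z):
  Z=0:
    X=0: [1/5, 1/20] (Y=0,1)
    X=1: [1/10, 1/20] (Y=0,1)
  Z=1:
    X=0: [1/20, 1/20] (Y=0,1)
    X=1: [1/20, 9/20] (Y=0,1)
0.0186 dits

Conditional mutual information: I(X;Y|Z) = H(X|Z) + H(Y|Z) - H(X,Y|Z)

H(Z) = 0.2923
H(X,Z) = 0.5246 → H(X|Z) = 0.2323
H(Y,Z) = 0.5074 → H(Y|Z) = 0.2151
H(X,Y,Z) = 0.7211 → H(X,Y|Z) = 0.4288

I(X;Y|Z) = 0.2323 + 0.2151 - 0.4288 = 0.0186 dits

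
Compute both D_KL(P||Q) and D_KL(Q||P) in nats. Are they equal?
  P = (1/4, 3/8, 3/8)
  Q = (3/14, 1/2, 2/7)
D_KL(P||Q) = 0.0326, D_KL(Q||P) = 0.0331

KL divergence is not symmetric: D_KL(P||Q) ≠ D_KL(Q||P) in general.

D_KL(P||Q) = 0.0326 nats
D_KL(Q||P) = 0.0331 nats

No, they are not equal!

This asymmetry is why KL divergence is not a true distance metric.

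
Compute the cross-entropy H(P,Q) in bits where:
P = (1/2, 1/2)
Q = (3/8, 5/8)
1.0466 bits

Cross-entropy: H(P,Q) = -Σ p(x) log q(x)

Alternatively: H(P,Q) = H(P) + D_KL(P||Q)
H(P) = 1.0000 bits
D_KL(P||Q) = 0.0466 bits

H(P,Q) = 1.0000 + 0.0466 = 1.0466 bits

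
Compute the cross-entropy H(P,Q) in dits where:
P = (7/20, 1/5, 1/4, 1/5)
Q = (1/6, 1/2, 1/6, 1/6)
0.6827 dits

Cross-entropy: H(P,Q) = -Σ p(x) log q(x)

Alternatively: H(P,Q) = H(P) + D_KL(P||Q)
H(P) = 0.5897 dits
D_KL(P||Q) = 0.0930 dits

H(P,Q) = 0.5897 + 0.0930 = 0.6827 dits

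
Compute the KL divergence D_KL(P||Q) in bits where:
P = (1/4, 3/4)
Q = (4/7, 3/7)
0.3074 bits

KL divergence: D_KL(P||Q) = Σ p(x) log(p(x)/q(x))

Computing term by term:
  x=0: 1/4 × log_2[(1/4)/(4/7)] = 1/4 × -1.1926 = -0.2982
  x=1: 3/4 × log_2[(3/4)/(3/7)] = 3/4 × 0.8074 = 0.6055

D_KL(P||Q) = 0.3074 bits

Note: KL divergence is always non-negative and equals 0 iff P = Q.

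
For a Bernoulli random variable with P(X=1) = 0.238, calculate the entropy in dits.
0.2383 dits

The binary entropy function is:
H(p) = -p log(p) - (1-p) log(1-p)

H(0.238) = -0.238 × log_10(0.238) - 0.762 × log_10(0.762)
H(0.238) = 0.2383 dits

Note: Binary entropy is maximized at p=0.5 (H=1 bit) and minimized at p=0 or p=1 (H=0).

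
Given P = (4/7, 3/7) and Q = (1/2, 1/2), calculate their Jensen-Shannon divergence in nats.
0.0026 nats

Jensen-Shannon divergence is:
JSD(P||Q) = 0.5 × D_KL(P||M) + 0.5 × D_KL(Q||M)
where M = 0.5 × (P + Q) is the mixture distribution.

M = 0.5 × (4/7, 3/7) + 0.5 × (1/2, 1/2) = (15/28, 13/28)

D_KL(P||M) = 0.0026 nats
D_KL(Q||M) = 0.0026 nats

JSD(P||Q) = 0.5 × 0.0026 + 0.5 × 0.0026 = 0.0026 nats

Unlike KL divergence, JSD is symmetric and bounded: 0 ≤ JSD ≤ log(2).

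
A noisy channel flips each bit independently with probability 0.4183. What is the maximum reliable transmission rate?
0.0193 bits

For a binary symmetric channel (BSC) with error probability p:
Capacity C = 1 - H(p) bits per symbol

where H(p) = -p log₂(p) - (1-p) log₂(1-p) is the binary entropy function.

H(0.4183) = 0.9807 bits
C = 1 - 0.9807 = 0.0193 bits per symbol

This means we can reliably transmit up to 0.0193 bits of information per channel use.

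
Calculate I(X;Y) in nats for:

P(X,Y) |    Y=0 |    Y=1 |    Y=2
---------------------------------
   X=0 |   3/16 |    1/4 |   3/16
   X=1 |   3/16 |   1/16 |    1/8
0.0349 nats

Mutual information: I(X;Y) = H(X) + H(Y) - H(X,Y)

Marginals:
P(X) = (5/8, 3/8), H(X) = 0.6616 nats
P(Y) = (3/8, 5/16, 5/16), H(Y) = 1.0948 nats

Joint entropy: H(X,Y) = 1.7214 nats

I(X;Y) = 0.6616 + 1.0948 - 1.7214 = 0.0349 nats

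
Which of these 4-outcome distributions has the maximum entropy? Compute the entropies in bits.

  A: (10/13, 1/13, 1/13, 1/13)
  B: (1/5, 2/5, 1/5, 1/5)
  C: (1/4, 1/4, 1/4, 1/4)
C

For a discrete distribution over n outcomes, entropy is maximized by the uniform distribution.

Computing entropies:
H(A) = 1.1451 bits
H(B) = 1.9219 bits
H(C) = 2.0000 bits

The uniform distribution (where all probabilities equal 1/4) achieves the maximum entropy of log_2(4) = 2.0000 bits.

Distribution C has the highest entropy.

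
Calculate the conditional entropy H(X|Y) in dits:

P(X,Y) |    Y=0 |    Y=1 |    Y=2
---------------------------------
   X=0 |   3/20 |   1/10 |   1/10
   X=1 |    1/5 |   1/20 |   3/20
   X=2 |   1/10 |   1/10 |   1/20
0.4536 dits

Using the chain rule: H(X|Y) = H(X,Y) - H(Y)

First, compute H(X,Y) = 0.9171 dits

Marginal P(Y) = (9/20, 1/4, 3/10)
H(Y) = 0.4634 dits

H(X|Y) = H(X,Y) - H(Y) = 0.9171 - 0.4634 = 0.4536 dits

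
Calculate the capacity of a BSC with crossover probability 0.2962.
0.1234 bits

For a binary symmetric channel (BSC) with error probability p:
Capacity C = 1 - H(p) bits per symbol

where H(p) = -p log₂(p) - (1-p) log₂(1-p) is the binary entropy function.

H(0.2962) = 0.8766 bits
C = 1 - 0.8766 = 0.1234 bits per symbol

This means we can reliably transmit up to 0.1234 bits of information per channel use.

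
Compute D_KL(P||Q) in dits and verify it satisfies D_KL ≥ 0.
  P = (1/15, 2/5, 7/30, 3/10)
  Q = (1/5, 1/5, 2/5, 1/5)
0.0868 dits

KL divergence satisfies the Gibbs inequality: D_KL(P||Q) ≥ 0 for all distributions P, Q.

D_KL(P||Q) = Σ p(x) log(p(x)/q(x))
Term by term:
  x=0: 1/15 × log_10[(1/15)/(1/5)] = -0.0318
  x=1: 2/5 × log_10[(2/5)/(1/5)] = 0.1204
  x=2: 7/30 × log_10[(7/30)/(2/5)] = -0.0546
  x=3: 3/10 × log_10[(3/10)/(1/5)] = 0.0528
D_KL(P||Q) = 0.0868 dits

D_KL(P||Q) = 0.0868 ≥ 0 ✓

This non-negativity is a fundamental property: relative entropy cannot be negative because it measures how different Q is from P.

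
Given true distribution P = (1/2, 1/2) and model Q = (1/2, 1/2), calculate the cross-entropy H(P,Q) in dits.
0.3010 dits

Cross-entropy: H(P,Q) = -Σ p(x) log q(x)

Alternatively: H(P,Q) = H(P) + D_KL(P||Q)
H(P) = 0.3010 dits
D_KL(P||Q) = 0.0000 dits

H(P,Q) = 0.3010 + 0.0000 = 0.3010 dits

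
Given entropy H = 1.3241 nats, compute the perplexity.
3.7588

Perplexity is e^H (or exp(H) for natural log).

H = 1.3241 nats
Perplexity = e^1.3241 = 3.7588

Interpretation: The model's uncertainty is equivalent to choosing uniformly among 3.8 options.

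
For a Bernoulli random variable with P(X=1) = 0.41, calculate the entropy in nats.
0.6769 nats

The binary entropy function is:
H(p) = -p log(p) - (1-p) log(1-p)

H(0.41) = -0.41 × log_e(0.41) - 0.59 × log_e(0.59)
H(0.41) = 0.6769 nats

Note: Binary entropy is maximized at p=0.5 (H=1 bit) and minimized at p=0 or p=1 (H=0).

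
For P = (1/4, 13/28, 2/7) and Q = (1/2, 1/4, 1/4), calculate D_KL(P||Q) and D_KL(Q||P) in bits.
D_KL(P||Q) = 0.2197, D_KL(Q||P) = 0.2286

KL divergence is not symmetric: D_KL(P||Q) ≠ D_KL(Q||P) in general.

D_KL(P||Q) = 0.2197 bits
D_KL(Q||P) = 0.2286 bits

No, they are not equal!

This asymmetry is why KL divergence is not a true distance metric.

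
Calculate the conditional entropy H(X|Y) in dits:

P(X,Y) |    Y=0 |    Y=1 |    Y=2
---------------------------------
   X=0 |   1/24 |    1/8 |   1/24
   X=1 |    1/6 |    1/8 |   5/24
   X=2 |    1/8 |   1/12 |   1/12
0.4280 dits

Using the chain rule: H(X|Y) = H(X,Y) - H(Y)

First, compute H(X,Y) = 0.9052 dits

Marginal P(Y) = (1/3, 1/3, 1/3)
H(Y) = 0.4771 dits

H(X|Y) = H(X,Y) - H(Y) = 0.9052 - 0.4771 = 0.4280 dits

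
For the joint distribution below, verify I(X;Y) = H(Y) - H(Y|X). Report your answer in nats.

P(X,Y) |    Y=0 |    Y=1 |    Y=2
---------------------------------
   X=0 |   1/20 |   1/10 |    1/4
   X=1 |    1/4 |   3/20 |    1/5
I(X;Y) = 0.0605 nats

Mutual information has multiple equivalent forms:
- I(X;Y) = H(X) - H(X|Y)
- I(X;Y) = H(Y) - H(Y|X)
- I(X;Y) = H(X) + H(Y) - H(X,Y)

Computing all quantities:
H(X) = 0.6730, H(Y) = 1.0671, H(X,Y) = 1.6796
H(X|Y) = 0.6126, H(Y|X) = 1.0066

Verification:
H(X) - H(X|Y) = 0.6730 - 0.6126 = 0.0605
H(Y) - H(Y|X) = 1.0671 - 1.0066 = 0.0605
H(X) + H(Y) - H(X,Y) = 0.6730 + 1.0671 - 1.6796 = 0.0605

All forms give I(X;Y) = 0.0605 nats. ✓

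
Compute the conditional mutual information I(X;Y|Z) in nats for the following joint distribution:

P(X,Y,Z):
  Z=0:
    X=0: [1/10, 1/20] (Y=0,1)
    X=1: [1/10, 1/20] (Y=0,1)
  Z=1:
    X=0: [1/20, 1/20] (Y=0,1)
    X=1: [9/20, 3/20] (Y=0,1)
0.0121 nats

Conditional mutual information: I(X;Y|Z) = H(X|Z) + H(Y|Z) - H(X,Y|Z)

H(Z) = 0.6109
H(X,Z) = 1.1059 → H(X|Z) = 0.4950
H(Y,Z) = 1.2206 → H(Y|Z) = 0.6097
H(X,Y,Z) = 1.7036 → H(X,Y|Z) = 1.0927

I(X;Y|Z) = 0.4950 + 0.6097 - 1.0927 = 0.0121 nats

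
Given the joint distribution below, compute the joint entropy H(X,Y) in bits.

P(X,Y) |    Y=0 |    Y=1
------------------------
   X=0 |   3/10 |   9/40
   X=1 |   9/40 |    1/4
1.9895 bits

Joint entropy is H(X,Y) = -Σ_{x,y} p(x,y) log p(x,y).

Summing over all non-zero entries:
H(X,Y) = -[3/10·log_2(3/10) + 9/40·log_2(9/40) + 9/40·log_2(9/40) + 1/4·log_2(1/4)]
H(X,Y) = 1.9895 bits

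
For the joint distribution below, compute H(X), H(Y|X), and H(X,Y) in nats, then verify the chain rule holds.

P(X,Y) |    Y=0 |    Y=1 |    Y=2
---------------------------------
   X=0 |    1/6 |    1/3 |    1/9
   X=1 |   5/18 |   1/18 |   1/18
H(X,Y) = 1.5859, H(X) = 0.6682, H(Y|X) = 0.9177 (all in nats)

Chain rule: H(X,Y) = H(X) + H(Y|X)

Left side — joint entropy directly:
H(X,Y) = -Σ p(x,y) log p(x,y) = 1.5859 nats

Right side — compute H(Y|X) from the conditional distributions:
P(X) = (11/18, 7/18), so H(X) = 0.6682 nats
H(Y|X) = Σ_x P(X=x) · H(Y|X=x):
  P(Y|X=0) = (3/11, 6/11, 2/11), H(Y|X=0) = 0.9949, weight P(X=0) = 11/18
  P(Y|X=1) = (5/7, 1/7, 1/7), H(Y|X=1) = 0.7963, weight P(X=1) = 7/18
H(Y|X) = 0.9177 nats

H(X) + H(Y|X) = 0.6682 + 0.9177 = 1.5859 nats

Both sides equal 1.5859 nats. ✓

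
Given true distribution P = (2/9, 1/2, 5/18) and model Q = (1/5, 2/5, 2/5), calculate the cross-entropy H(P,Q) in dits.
0.4648 dits

Cross-entropy: H(P,Q) = -Σ p(x) log q(x)

Alternatively: H(P,Q) = H(P) + D_KL(P||Q)
H(P) = 0.4502 dits
D_KL(P||Q) = 0.0146 dits

H(P,Q) = 0.4502 + 0.0146 = 0.4648 dits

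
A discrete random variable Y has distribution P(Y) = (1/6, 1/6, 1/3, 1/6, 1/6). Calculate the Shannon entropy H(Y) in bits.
2.2516 bits

Shannon entropy is H(X) = -Σ p(x) log p(x).

For P = (1/6, 1/6, 1/3, 1/6, 1/6):
H = -1/6 × log_2(1/6) -1/6 × log_2(1/6) -1/3 × log_2(1/3) -1/6 × log_2(1/6) -1/6 × log_2(1/6)
H = 2.2516 bits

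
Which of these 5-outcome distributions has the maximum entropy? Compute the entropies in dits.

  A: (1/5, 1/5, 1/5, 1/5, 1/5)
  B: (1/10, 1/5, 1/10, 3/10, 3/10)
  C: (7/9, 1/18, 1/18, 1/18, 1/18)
A

For a discrete distribution over n outcomes, entropy is maximized by the uniform distribution.

Computing entropies:
H(A) = 0.6990 dits
H(B) = 0.6535 dits
H(C) = 0.3638 dits

The uniform distribution (where all probabilities equal 1/5) achieves the maximum entropy of log_10(5) = 0.6990 dits.

Distribution A has the highest entropy.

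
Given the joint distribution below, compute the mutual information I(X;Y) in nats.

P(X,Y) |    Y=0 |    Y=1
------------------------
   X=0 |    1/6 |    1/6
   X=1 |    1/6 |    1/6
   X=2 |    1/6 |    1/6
0.0000 nats

Mutual information: I(X;Y) = H(X) + H(Y) - H(X,Y)

Marginals:
P(X) = (1/3, 1/3, 1/3), H(X) = 1.0986 nats
P(Y) = (1/2, 1/2), H(Y) = 0.6931 nats

Joint entropy: H(X,Y) = 1.7918 nats

I(X;Y) = 1.0986 + 0.6931 - 1.7918 = 0.0000 nats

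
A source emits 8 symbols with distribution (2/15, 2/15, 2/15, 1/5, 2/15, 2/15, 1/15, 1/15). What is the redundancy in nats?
0.0532 nats

Redundancy measures how far a source is from maximum entropy:
R = H_max - H(X)

Maximum entropy for 8 symbols: H_max = log_e(8) = 2.0794 nats
Actual entropy: H(X) = 2.0262 nats
Redundancy: R = 2.0794 - 2.0262 = 0.0532 nats

This redundancy represents potential for compression: the source could be compressed by 0.0532 nats per symbol.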